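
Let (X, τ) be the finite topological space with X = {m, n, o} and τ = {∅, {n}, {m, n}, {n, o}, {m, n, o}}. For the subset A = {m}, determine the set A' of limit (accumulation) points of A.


A' = ∅

For each x ∈ X, list the open sets U ∈ τ with x ∈ U, then check whether U ∩ (A ∖ {x}) ≠ ∅ for every such U.
  x = m: open {m, n} ∋ x has {m, n} ∩ (A ∖ {m}) = ∅, so x is NOT a limit point.
  x = n: open {n} ∋ x has {n} ∩ (A ∖ {n}) = ∅, so x is NOT a limit point.
  x = o: open {n, o} ∋ x has {n, o} ∩ (A ∖ {o}) = ∅, so x is NOT a limit point.
Collecting: A' = ∅.


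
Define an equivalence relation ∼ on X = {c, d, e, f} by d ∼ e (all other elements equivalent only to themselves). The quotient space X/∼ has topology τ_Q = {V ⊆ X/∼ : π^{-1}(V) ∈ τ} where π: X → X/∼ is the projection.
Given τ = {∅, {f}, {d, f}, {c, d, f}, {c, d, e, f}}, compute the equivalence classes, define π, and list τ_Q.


X/∼ = {[c], [d=e], [f]}; |τ_Q| = 3.

Equivalence classes: [c], [d=e], [f].
Quotient map π: X → X/∼ sends c ↦ [c], d ↦ [d=e], e ↦ [d=e], f ↦ [f].
For each subset V ⊆ X/∼, compute π^{-1}(V) ⊆ X and check whether π^{-1}(V) ∈ τ. V is open in τ_Q iff π^{-1}(V) ∈ τ.
  V = {}: π^{-1}(V) = ∅ ∈ τ ✓.
  V = {[c]}: π^{-1}(V) = {c} ∉ τ ✗.
  V = {[d=e]}: π^{-1}(V) = {d, e} ∉ τ ✗.
  V = {[c], [d=e]}: π^{-1}(V) = {c, d, e} ∉ τ ✗.
  V = {[f]}: π^{-1}(V) = {f} ∈ τ ✓.
  V = {[c], [f]}: π^{-1}(V) = {c, f} ∉ τ ✗.
  V = {[d=e], [f]}: π^{-1}(V) = {d, e, f} ∉ τ ✗.
  V = {[c], [d=e], [f]}: π^{-1}(V) = {c, d, e, f} ∈ τ ✓.
Open sets in the quotient: τ_Q = {{}, {[f]}, {[c], [d=e], [f]}} (3 elements).


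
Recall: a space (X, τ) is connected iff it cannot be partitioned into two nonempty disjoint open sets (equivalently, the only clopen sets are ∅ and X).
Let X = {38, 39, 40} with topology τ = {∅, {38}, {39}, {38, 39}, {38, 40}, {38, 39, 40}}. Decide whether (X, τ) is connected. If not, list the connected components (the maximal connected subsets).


(X, τ) is disconnected; components = [{39}, {38, 40}].

Find clopen sets (U ∈ τ with X ∖ U ∈ τ):
  U = ∅, X ∖ U = {38, 39, 40} — both open, so U is clopen.
  U = {39}, X ∖ U = {38, 40} — both open, so U is clopen.
  U = {38, 40}, X ∖ U = {39} — both open, so U is clopen.
  U = {38, 39, 40}, X ∖ U = ∅ — both open, so U is clopen.
Nontrivial clopen(s) exist: e.g. {39}. So (X, τ) is disconnected.
Compute connected components by grouping points that agree on all clopens:
  component: {39}
  component: {38, 40}


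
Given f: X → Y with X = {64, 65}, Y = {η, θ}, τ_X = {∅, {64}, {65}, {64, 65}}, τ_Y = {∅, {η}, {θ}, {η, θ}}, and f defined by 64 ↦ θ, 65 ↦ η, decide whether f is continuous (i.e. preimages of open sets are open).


f IS continuous.

Compute f^{-1}(U) for each U ∈ τ_Y:
  U = ∅: f^{-1}(U) = ∅ ∈ τ_X ✓.
  U = {η}: f^{-1}(U) = {65} ∈ τ_X ✓.
  U = {θ}: f^{-1}(U) = {64} ∈ τ_X ✓.
  U = {η, θ}: f^{-1}(U) = {64, 65} ∈ τ_X ✓.
Every preimage lies in τ_X, so f IS continuous.


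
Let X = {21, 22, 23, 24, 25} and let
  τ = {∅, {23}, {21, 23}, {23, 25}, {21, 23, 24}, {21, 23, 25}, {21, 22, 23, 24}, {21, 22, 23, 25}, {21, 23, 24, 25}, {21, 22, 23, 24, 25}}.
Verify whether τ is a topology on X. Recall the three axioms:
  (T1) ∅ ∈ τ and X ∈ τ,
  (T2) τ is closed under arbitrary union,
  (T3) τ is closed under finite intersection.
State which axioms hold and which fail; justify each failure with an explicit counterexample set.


τ is NOT a topology on X.

Axiom (T1): ∅ ∈ τ? Yes; X ∈ τ? Yes.
Axiom (T2/T3): check pairwise unions and intersections of members of τ.
Counterexample for (T3): {21, 22, 23, 24} ∩ {21, 22, 23, 25} = {21, 22, 23} ∉ τ. Therefore τ is NOT a topology.


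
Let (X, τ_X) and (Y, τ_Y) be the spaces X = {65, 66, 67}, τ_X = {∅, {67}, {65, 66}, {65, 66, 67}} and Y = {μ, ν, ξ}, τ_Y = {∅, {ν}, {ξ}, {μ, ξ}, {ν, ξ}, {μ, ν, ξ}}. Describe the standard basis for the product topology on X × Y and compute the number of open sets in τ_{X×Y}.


Basis B = {∅ × ∅, {67} × {ν}, {67} × {ξ}, {65, 66} × {ν}, {65, 66} × {ξ}, {67} × {μ, ξ}, {67} × {ν, ξ}, {65, 66, 67} × {ν}, {65, 66, 67} × {ξ}, {67} × {μ, ν, ξ}, {65, 66} × {μ, ξ}, {65, 66} × {ν, ξ}, {65, 66} × {μ, ν, ξ}, {65, 66, 67} × {μ, ξ}, {65, 66, 67} × {ν, ξ}, {65, 66, 67} × {μ, ν, ξ}}; |τ_{X×Y}| = 36.

Enumerate products U × V with U ∈ τ_X, V ∈ τ_Y (deduplicated):
  ∅ × ∅ = {} (∅)
  {67} × {ν} = {(67,ν)}
  {67} × {ξ} = {(67,ξ)}
  {65, 66} × {ν} = {(65,ν), (66,ν)}
  {65, 66} × {ξ} = {(65,ξ), (66,ξ)}
  {67} × {μ, ξ} = {(67,μ), (67,ξ)}
  {67} × {ν, ξ} = {(67,ν), (67,ξ)}
  {65, 66, 67} × {ν} = {(65,ν), (66,ν), (67,ν)}
  {65, 66, 67} × {ξ} = {(65,ξ), (66,ξ), (67,ξ)}
  {67} × {μ, ν, ξ} = {(67,μ), (67,ν), (67,ξ)}
  {65, 66} × {μ, ξ} = {(65,μ), (65,ξ), (66,μ), (66,ξ)}
  {65, 66} × {ν, ξ} = {(65,ν), (65,ξ), (66,ν), (66,ξ)}
  {65, 66} × {μ, ν, ξ} = {(65,μ), (65,ν), (65,ξ), (66,μ), (66,ν), (66,ξ)}
  {65, 66, 67} × {μ, ξ} = {(65,μ), (65,ξ), (66,μ), (66,ξ), (67,μ), (67,ξ)}
  {65, 66, 67} × {ν, ξ} = {(65,ν), (65,ξ), (66,ν), (66,ξ), (67,ν), (67,ξ)}
  {65, 66, 67} × {μ, ν, ξ} = {(65,μ), (65,ν), (65,ξ), (66,μ), (66,ν), (66,ξ), (67,μ), (67,ν), (67,ξ)}
These 16 distinct sets form the basis B.
Close under arbitrary unions to get τ_{X×Y}; counting gives |τ_{X×Y}| = 36.


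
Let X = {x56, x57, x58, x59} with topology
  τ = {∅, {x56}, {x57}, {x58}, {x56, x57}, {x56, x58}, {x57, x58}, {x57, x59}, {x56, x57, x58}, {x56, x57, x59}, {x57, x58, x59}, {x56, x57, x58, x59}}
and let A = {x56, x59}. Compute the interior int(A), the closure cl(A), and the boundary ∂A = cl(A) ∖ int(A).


int(A) = {x56}, cl(A) = {x56, x59}, ∂A = {x59}.

Closed sets in (X, τ) are complements of opens:
  closed(X, τ) = {∅, {x56}, {x58}, {x59}, {x56, x58}, {x56, x59}, {x57, x59}, {x58, x59}, {x56, x57, x59}, {x56, x58, x59}, {x57, x58, x59}, {x56, x57, x58, x59}}.
int(A) = ⋃ {U ∈ τ : U ⊆ A}. Opens contained in A: ∅, {x56}.
Taking the union of these: int(A) = {x56}.
cl(A) = ⋂ {C closed : A ⊆ C}. Closed sets containing A: {x56, x59}, {x56, x57, x59}, {x56, x58, x59}, {x56, x57, x58, x59}.
Intersecting these: cl(A) = {x56, x59}.
∂A = cl(A) ∖ int(A) = {x56, x59} ∖ {x56} = {x59}.


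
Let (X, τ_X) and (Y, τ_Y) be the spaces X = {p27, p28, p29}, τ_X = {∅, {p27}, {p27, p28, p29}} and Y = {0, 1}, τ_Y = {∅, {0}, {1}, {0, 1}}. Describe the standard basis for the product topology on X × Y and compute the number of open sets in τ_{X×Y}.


Basis B = {∅ × ∅, {p27} × {0}, {p27} × {1}, {p27} × {0, 1}, {p27, p28, p29} × {0}, {p27, p28, p29} × {1}, {p27, p28, p29} × {0, 1}}; |τ_{X×Y}| = 9.

Enumerate products U × V with U ∈ τ_X, V ∈ τ_Y (deduplicated):
  ∅ × ∅ = {} (∅)
  {p27} × {0} = {(p27,0)}
  {p27} × {1} = {(p27,1)}
  {p27} × {0, 1} = {(p27,0), (p27,1)}
  {p27, p28, p29} × {0} = {(p27,0), (p28,0), (p29,0)}
  {p27, p28, p29} × {1} = {(p27,1), (p28,1), (p29,1)}
  {p27, p28, p29} × {0, 1} = {(p27,0), (p27,1), (p28,0), (p28,1), (p29,0), (p29,1)}
These 7 distinct sets form the basis B.
Close under arbitrary unions to get τ_{X×Y}; counting gives |τ_{X×Y}| = 9.


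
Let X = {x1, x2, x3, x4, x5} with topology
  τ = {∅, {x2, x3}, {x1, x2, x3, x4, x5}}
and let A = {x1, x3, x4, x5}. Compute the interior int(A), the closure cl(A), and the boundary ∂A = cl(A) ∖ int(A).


int(A) = ∅, cl(A) = {x1, x2, x3, x4, x5}, ∂A = {x1, x2, x3, x4, x5}.

Closed sets in (X, τ) are complements of opens:
  closed(X, τ) = {∅, {x1, x4, x5}, {x1, x2, x3, x4, x5}}.
int(A) = ⋃ {U ∈ τ : U ⊆ A}. Opens contained in A: ∅.
Taking the union of these: int(A) = ∅.
cl(A) = ⋂ {C closed : A ⊆ C}. Closed sets containing A: {x1, x2, x3, x4, x5}.
Intersecting these: cl(A) = {x1, x2, x3, x4, x5}.
∂A = cl(A) ∖ int(A) = {x1, x2, x3, x4, x5} ∖ ∅ = {x1, x2, x3, x4, x5}.


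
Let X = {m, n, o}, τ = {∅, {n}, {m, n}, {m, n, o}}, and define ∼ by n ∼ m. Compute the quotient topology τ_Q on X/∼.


X/∼ = {[m=n], [o]}; |τ_Q| = 3.

Equivalence classes: [m=n], [o].
Quotient map π: X → X/∼ sends m ↦ [m=n], n ↦ [m=n], o ↦ [o].
For each subset V ⊆ X/∼, compute π^{-1}(V) ⊆ X and check whether π^{-1}(V) ∈ τ. V is open in τ_Q iff π^{-1}(V) ∈ τ.
  V = {}: π^{-1}(V) = ∅ ∈ τ ✓.
  V = {[m=n]}: π^{-1}(V) = {m, n} ∈ τ ✓.
  V = {[o]}: π^{-1}(V) = {o} ∉ τ ✗.
  V = {[m=n], [o]}: π^{-1}(V) = {m, n, o} ∈ τ ✓.
Open sets in the quotient: τ_Q = {{}, {[m=n]}, {[m=n], [o]}} (3 elements).


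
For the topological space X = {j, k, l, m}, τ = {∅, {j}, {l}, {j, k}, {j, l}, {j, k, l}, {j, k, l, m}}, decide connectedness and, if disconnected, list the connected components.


(X, τ) is connected.

Find clopen sets (U ∈ τ with X ∖ U ∈ τ):
  U = ∅, X ∖ U = {j, k, l, m} — both open, so U is clopen.
  U = {j, k, l, m}, X ∖ U = ∅ — both open, so U is clopen.
Only trivial clopens (∅ and X) exist, so (X, τ) is connected.
Compute connected components by grouping points that agree on all clopens:
  component: {j, k, l, m}


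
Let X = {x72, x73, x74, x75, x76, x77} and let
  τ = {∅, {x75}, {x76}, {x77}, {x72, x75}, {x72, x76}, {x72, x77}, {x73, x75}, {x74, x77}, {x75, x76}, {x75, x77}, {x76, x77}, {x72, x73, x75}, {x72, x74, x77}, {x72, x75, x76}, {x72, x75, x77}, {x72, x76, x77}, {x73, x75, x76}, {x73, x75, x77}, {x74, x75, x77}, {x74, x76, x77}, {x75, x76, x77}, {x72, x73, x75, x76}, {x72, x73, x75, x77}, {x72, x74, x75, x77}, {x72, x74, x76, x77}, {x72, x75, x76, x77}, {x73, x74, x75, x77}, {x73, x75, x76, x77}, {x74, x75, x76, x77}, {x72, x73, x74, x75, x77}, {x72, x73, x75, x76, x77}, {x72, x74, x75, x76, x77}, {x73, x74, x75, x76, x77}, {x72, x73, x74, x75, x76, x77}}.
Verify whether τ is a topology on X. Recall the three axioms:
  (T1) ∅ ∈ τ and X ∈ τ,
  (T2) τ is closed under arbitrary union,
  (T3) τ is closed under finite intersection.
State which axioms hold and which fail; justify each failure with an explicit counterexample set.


τ is NOT a topology on X.

Axiom (T1): ∅ ∈ τ? Yes; X ∈ τ? Yes.
Axiom (T2/T3): check pairwise unions and intersections of members of τ.
Counterexample for (T3): {x72, x75} ∩ {x72, x76} = {x72} ∉ τ. Therefore τ is NOT a topology.


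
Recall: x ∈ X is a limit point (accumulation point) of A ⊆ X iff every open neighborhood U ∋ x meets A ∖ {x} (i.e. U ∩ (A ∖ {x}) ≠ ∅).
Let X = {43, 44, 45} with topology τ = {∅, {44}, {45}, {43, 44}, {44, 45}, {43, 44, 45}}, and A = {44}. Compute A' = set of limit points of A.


A' = {43}

For each x ∈ X, list the open sets U ∈ τ with x ∈ U, then check whether U ∩ (A ∖ {x}) ≠ ∅ for every such U.
  x = 43: opens ∋ x are {43, 44}, {43, 44, 45}; each meets A ∖ {43}, so x IS a limit point.
  x = 44: open {44} ∋ x has {44} ∩ (A ∖ {44}) = ∅, so x is NOT a limit point.
  x = 45: open {45} ∋ x has {45} ∩ (A ∖ {45}) = ∅, so x is NOT a limit point.
Collecting: A' = {43}.


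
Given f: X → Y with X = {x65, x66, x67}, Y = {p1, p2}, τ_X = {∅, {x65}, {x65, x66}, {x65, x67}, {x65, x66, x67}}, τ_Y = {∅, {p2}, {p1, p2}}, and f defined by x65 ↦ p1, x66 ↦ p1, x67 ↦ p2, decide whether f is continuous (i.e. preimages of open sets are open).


f is NOT continuous.

Compute f^{-1}(U) for each U ∈ τ_Y:
  U = ∅: f^{-1}(U) = ∅ ∈ τ_X ✓.
  U = {p2}: f^{-1}(U) = {x67} ∉ τ_X ✗.
  U = {p1, p2}: f^{-1}(U) = {x65, x66, x67} ∈ τ_X ✓.
Found U = {p2} with f^{-1}(U) = {x67} not in τ_X. Therefore f is NOT continuous.


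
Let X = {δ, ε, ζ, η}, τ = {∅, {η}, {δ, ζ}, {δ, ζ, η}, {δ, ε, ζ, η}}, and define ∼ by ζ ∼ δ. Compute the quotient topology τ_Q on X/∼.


X/∼ = {[δ=ζ], [ε], [η]}; |τ_Q| = 5.

Equivalence classes: [δ=ζ], [ε], [η].
Quotient map π: X → X/∼ sends δ ↦ [δ=ζ], ε ↦ [ε], ζ ↦ [δ=ζ], η ↦ [η].
For each subset V ⊆ X/∼, compute π^{-1}(V) ⊆ X and check whether π^{-1}(V) ∈ τ. V is open in τ_Q iff π^{-1}(V) ∈ τ.
  V = {}: π^{-1}(V) = ∅ ∈ τ ✓.
  V = {[δ=ζ]}: π^{-1}(V) = {δ, ζ} ∈ τ ✓.
  V = {[ε]}: π^{-1}(V) = {ε} ∉ τ ✗.
  V = {[δ=ζ], [ε]}: π^{-1}(V) = {δ, ε, ζ} ∉ τ ✗.
  V = {[η]}: π^{-1}(V) = {η} ∈ τ ✓.
  V = {[δ=ζ], [η]}: π^{-1}(V) = {δ, ζ, η} ∈ τ ✓.
  V = {[ε], [η]}: π^{-1}(V) = {ε, η} ∉ τ ✗.
  V = {[δ=ζ], [ε], [η]}: π^{-1}(V) = {δ, ε, ζ, η} ∈ τ ✓.
Open sets in the quotient: τ_Q = {{}, {[δ=ζ]}, {[η]}, {[δ=ζ], [η]}, {[δ=ζ], [ε], [η]}} (5 elements).


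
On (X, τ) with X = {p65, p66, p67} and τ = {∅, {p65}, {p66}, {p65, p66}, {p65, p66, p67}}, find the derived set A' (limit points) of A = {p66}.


A' = {p67}

For each x ∈ X, list the open sets U ∈ τ with x ∈ U, then check whether U ∩ (A ∖ {x}) ≠ ∅ for every such U.
  x = p65: open {p65} ∋ x has {p65} ∩ (A ∖ {p65}) = ∅, so x is NOT a limit point.
  x = p66: open {p66} ∋ x has {p66} ∩ (A ∖ {p66}) = ∅, so x is NOT a limit point.
  x = p67: opens ∋ x are {p65, p66, p67}; each meets A ∖ {p67}, so x IS a limit point.
Collecting: A' = {p67}.


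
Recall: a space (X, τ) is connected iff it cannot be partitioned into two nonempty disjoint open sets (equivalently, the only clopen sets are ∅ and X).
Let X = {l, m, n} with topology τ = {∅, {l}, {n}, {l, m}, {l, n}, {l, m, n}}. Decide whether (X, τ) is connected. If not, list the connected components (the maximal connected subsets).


(X, τ) is disconnected; components = [{n}, {l, m}].

Find clopen sets (U ∈ τ with X ∖ U ∈ τ):
  U = ∅, X ∖ U = {l, m, n} — both open, so U is clopen.
  U = {n}, X ∖ U = {l, m} — both open, so U is clopen.
  U = {l, m}, X ∖ U = {n} — both open, so U is clopen.
  U = {l, m, n}, X ∖ U = ∅ — both open, so U is clopen.
Nontrivial clopen(s) exist: e.g. {n}. So (X, τ) is disconnected.
Compute connected components by grouping points that agree on all clopens:
  component: {n}
  component: {l, m}


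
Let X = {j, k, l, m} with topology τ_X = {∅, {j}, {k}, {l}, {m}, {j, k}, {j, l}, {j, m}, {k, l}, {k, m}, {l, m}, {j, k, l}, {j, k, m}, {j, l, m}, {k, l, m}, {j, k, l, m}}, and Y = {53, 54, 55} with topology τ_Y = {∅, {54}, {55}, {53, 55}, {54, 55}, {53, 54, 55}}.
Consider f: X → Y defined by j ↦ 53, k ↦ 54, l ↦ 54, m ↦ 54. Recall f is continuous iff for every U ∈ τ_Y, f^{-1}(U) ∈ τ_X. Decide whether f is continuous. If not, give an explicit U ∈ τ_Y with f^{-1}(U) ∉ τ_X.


f IS continuous.

Compute f^{-1}(U) for each U ∈ τ_Y:
  U = ∅: f^{-1}(U) = ∅ ∈ τ_X ✓.
  U = {54}: f^{-1}(U) = {k, l, m} ∈ τ_X ✓.
  U = {55}: f^{-1}(U) = ∅ ∈ τ_X ✓.
  U = {53, 55}: f^{-1}(U) = {j} ∈ τ_X ✓.
  U = {54, 55}: f^{-1}(U) = {k, l, m} ∈ τ_X ✓.
  U = {53, 54, 55}: f^{-1}(U) = {j, k, l, m} ∈ τ_X ✓.
Every preimage lies in τ_X, so f IS continuous.


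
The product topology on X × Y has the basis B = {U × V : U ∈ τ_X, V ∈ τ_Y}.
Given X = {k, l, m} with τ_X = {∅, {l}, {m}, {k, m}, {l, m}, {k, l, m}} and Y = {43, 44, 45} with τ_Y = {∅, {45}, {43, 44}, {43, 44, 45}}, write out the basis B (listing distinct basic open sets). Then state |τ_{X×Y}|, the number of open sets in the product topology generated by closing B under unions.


Basis B = {∅ × ∅, {l} × {45}, {m} × {45}, {k, m} × {45}, {l} × {43, 44}, {l, m} × {45}, {m} × {43, 44}, {k, l, m} × {45}, {l} × {43, 44, 45}, {m} × {43, 44, 45}, {k, m} × {43, 44}, {l, m} × {43, 44}, {k, m} × {43, 44, 45}, {k, l, m} × {43, 44}, {l, m} × {43, 44, 45}, {k, l, m} × {43, 44, 45}}; |τ_{X×Y}| = 36.

Enumerate products U × V with U ∈ τ_X, V ∈ τ_Y (deduplicated):
  ∅ × ∅ = {} (∅)
  {l} × {45} = {(l,45)}
  {m} × {45} = {(m,45)}
  {k, m} × {45} = {(k,45), (m,45)}
  {l} × {43, 44} = {(l,43), (l,44)}
  {l, m} × {45} = {(l,45), (m,45)}
  {m} × {43, 44} = {(m,43), (m,44)}
  {k, l, m} × {45} = {(k,45), (l,45), (m,45)}
  {l} × {43, 44, 45} = {(l,43), (l,44), (l,45)}
  {m} × {43, 44, 45} = {(m,43), (m,44), (m,45)}
  {k, m} × {43, 44} = {(k,43), (k,44), (m,43), (m,44)}
  {l, m} × {43, 44} = {(l,43), (l,44), (m,43), (m,44)}
  {k, m} × {43, 44, 45} = {(k,43), (k,44), (k,45), (m,43), (m,44), (m,45)}
  {k, l, m} × {43, 44} = {(k,43), (k,44), (l,43), (l,44), (m,43), (m,44)}
  {l, m} × {43, 44, 45} = {(l,43), (l,44), (l,45), (m,43), (m,44), (m,45)}
  {k, l, m} × {43, 44, 45} = {(k,43), (k,44), (k,45), (l,43), (l,44), (l,45), (m,43), (m,44), (m,45)}
These 16 distinct sets form the basis B.
Close under arbitrary unions to get τ_{X×Y}; counting gives |τ_{X×Y}| = 36.


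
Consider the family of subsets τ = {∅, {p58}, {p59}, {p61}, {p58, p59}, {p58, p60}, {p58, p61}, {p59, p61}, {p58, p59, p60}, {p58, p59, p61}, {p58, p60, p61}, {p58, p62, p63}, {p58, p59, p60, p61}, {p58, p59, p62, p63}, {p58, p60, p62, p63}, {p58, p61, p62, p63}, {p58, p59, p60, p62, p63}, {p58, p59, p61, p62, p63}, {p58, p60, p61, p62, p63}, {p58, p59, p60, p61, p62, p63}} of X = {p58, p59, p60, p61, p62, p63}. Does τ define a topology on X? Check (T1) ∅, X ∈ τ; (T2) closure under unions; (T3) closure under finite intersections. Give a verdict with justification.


τ IS a topology on X.

Axiom (T1): ∅ ∈ τ? Yes; X ∈ τ? Yes.
Axiom (T2/T3): check pairwise unions and intersections of members of τ.
All pairwise intersections and unions checked — each lies in τ. Therefore τ satisfies (T1), (T2), (T3): it IS a topology on X.


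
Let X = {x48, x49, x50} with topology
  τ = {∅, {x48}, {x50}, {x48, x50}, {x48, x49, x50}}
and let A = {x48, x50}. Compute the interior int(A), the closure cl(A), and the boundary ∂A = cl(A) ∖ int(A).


int(A) = {x48, x50}, cl(A) = {x48, x49, x50}, ∂A = {x49}.

Closed sets in (X, τ) are complements of opens:
  closed(X, τ) = {∅, {x49}, {x48, x49}, {x49, x50}, {x48, x49, x50}}.
int(A) = ⋃ {U ∈ τ : U ⊆ A}. Opens contained in A: ∅, {x48}, {x50}, {x48, x50}.
Taking the union of these: int(A) = {x48, x50}.
cl(A) = ⋂ {C closed : A ⊆ C}. Closed sets containing A: {x48, x49, x50}.
Intersecting these: cl(A) = {x48, x49, x50}.
∂A = cl(A) ∖ int(A) = {x48, x49, x50} ∖ {x48, x50} = {x49}.


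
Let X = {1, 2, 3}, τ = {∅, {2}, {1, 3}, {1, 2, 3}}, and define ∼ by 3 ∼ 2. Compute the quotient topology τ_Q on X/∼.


X/∼ = {[1], [2=3]}; |τ_Q| = 2.

Equivalence classes: [1], [2=3].
Quotient map π: X → X/∼ sends 1 ↦ [1], 2 ↦ [2=3], 3 ↦ [2=3].
For each subset V ⊆ X/∼, compute π^{-1}(V) ⊆ X and check whether π^{-1}(V) ∈ τ. V is open in τ_Q iff π^{-1}(V) ∈ τ.
  V = {}: π^{-1}(V) = ∅ ∈ τ ✓.
  V = {[1]}: π^{-1}(V) = {1} ∉ τ ✗.
  V = {[2=3]}: π^{-1}(V) = {2, 3} ∉ τ ✗.
  V = {[1], [2=3]}: π^{-1}(V) = {1, 2, 3} ∈ τ ✓.
Open sets in the quotient: τ_Q = {{}, {[1], [2=3]}} (2 elements).


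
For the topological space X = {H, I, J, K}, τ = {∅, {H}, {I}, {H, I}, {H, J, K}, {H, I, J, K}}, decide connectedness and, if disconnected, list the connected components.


(X, τ) is disconnected; components = [{I}, {H, J, K}].

Find clopen sets (U ∈ τ with X ∖ U ∈ τ):
  U = ∅, X ∖ U = {H, I, J, K} — both open, so U is clopen.
  U = {I}, X ∖ U = {H, J, K} — both open, so U is clopen.
  U = {H, J, K}, X ∖ U = {I} — both open, so U is clopen.
  U = {H, I, J, K}, X ∖ U = ∅ — both open, so U is clopen.
Nontrivial clopen(s) exist: e.g. {H, J, K}. So (X, τ) is disconnected.
Compute connected components by grouping points that agree on all clopens:
  component: {I}
  component: {H, J, K}


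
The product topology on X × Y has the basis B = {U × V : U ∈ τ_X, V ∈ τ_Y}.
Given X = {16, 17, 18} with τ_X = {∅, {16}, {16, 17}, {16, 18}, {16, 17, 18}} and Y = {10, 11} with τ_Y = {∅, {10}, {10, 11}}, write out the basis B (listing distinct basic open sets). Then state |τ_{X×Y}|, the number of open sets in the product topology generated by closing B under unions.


Basis B = {∅ × ∅, {16} × {10}, {16} × {10, 11}, {16, 17} × {10}, {16, 18} × {10}, {16, 17, 18} × {10}, {16, 17} × {10, 11}, {16, 18} × {10, 11}, {16, 17, 18} × {10, 11}}; |τ_{X×Y}| = 14.

Enumerate products U × V with U ∈ τ_X, V ∈ τ_Y (deduplicated):
  ∅ × ∅ = {} (∅)
  {16} × {10} = {(16,10)}
  {16} × {10, 11} = {(16,10), (16,11)}
  {16, 17} × {10} = {(16,10), (17,10)}
  {16, 18} × {10} = {(16,10), (18,10)}
  {16, 17, 18} × {10} = {(16,10), (17,10), (18,10)}
  {16, 17} × {10, 11} = {(16,10), (16,11), (17,10), (17,11)}
  {16, 18} × {10, 11} = {(16,10), (16,11), (18,10), (18,11)}
  {16, 17, 18} × {10, 11} = {(16,10), (16,11), (17,10), (17,11), (18,10), (18,11)}
These 9 distinct sets form the basis B.
Close under arbitrary unions to get τ_{X×Y}; counting gives |τ_{X×Y}| = 14.


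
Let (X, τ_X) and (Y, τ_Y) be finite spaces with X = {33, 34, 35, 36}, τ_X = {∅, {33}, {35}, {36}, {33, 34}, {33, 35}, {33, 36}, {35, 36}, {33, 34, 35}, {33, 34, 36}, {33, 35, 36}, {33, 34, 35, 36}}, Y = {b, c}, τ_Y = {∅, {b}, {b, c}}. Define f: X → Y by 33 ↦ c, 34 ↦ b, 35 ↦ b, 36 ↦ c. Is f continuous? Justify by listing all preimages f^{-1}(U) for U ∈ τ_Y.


f is NOT continuous.

Compute f^{-1}(U) for each U ∈ τ_Y:
  U = ∅: f^{-1}(U) = ∅ ∈ τ_X ✓.
  U = {b}: f^{-1}(U) = {34, 35} ∉ τ_X ✗.
  U = {b, c}: f^{-1}(U) = {33, 34, 35, 36} ∈ τ_X ✓.
Found U = {b} with f^{-1}(U) = {34, 35} not in τ_X. Therefore f is NOT continuous.


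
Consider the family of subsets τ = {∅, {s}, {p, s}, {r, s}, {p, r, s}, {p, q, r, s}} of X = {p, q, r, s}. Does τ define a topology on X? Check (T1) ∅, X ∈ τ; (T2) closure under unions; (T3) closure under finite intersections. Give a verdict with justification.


τ IS a topology on X.

Axiom (T1): ∅ ∈ τ? Yes; X ∈ τ? Yes.
Axiom (T2/T3): check pairwise unions and intersections of members of τ.
All pairwise intersections and unions checked — each lies in τ. Therefore τ satisfies (T1), (T2), (T3): it IS a topology on X.


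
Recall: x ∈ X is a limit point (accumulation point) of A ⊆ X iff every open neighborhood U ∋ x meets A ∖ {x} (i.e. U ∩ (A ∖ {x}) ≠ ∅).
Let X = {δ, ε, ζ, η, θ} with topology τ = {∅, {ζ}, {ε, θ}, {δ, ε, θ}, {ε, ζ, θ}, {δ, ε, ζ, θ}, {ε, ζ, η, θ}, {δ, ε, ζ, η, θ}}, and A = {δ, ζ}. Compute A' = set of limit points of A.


A' = {η}

For each x ∈ X, list the open sets U ∈ τ with x ∈ U, then check whether U ∩ (A ∖ {x}) ≠ ∅ for every such U.
  x = δ: open {δ, ε, θ} ∋ x has {δ, ε, θ} ∩ (A ∖ {δ}) = ∅, so x is NOT a limit point.
  x = ε: open {ε, θ} ∋ x has {ε, θ} ∩ (A ∖ {ε}) = ∅, so x is NOT a limit point.
  x = ζ: open {ζ} ∋ x has {ζ} ∩ (A ∖ {ζ}) = ∅, so x is NOT a limit point.
  x = η: opens ∋ x are {ε, ζ, η, θ}, {δ, ε, ζ, η, θ}; each meets A ∖ {η}, so x IS a limit point.
  x = θ: open {ε, θ} ∋ x has {ε, θ} ∩ (A ∖ {θ}) = ∅, so x is NOT a limit point.
Collecting: A' = {η}.


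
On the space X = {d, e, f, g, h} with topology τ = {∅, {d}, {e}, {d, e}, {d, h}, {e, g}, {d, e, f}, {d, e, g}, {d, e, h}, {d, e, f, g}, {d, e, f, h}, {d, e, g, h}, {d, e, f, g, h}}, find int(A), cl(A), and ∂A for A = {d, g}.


int(A) = {d}, cl(A) = {d, f, g, h}, ∂A = {f, g, h}.

Closed sets in (X, τ) are complements of opens:
  closed(X, τ) = {∅, {f}, {g}, {h}, {f, g}, {f, h}, {g, h}, {d, f, h}, {e, f, g}, {f, g, h}, {d, f, g, h}, {e, f, g, h}, {d, e, f, g, h}}.
int(A) = ⋃ {U ∈ τ : U ⊆ A}. Opens contained in A: ∅, {d}.
Taking the union of these: int(A) = {d}.
cl(A) = ⋂ {C closed : A ⊆ C}. Closed sets containing A: {d, f, g, h}, {d, e, f, g, h}.
Intersecting these: cl(A) = {d, f, g, h}.
∂A = cl(A) ∖ int(A) = {d, f, g, h} ∖ {d} = {f, g, h}.


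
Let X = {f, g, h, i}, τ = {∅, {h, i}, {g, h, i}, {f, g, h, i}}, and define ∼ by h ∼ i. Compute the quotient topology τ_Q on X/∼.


X/∼ = {[f], [g], [h=i]}; |τ_Q| = 4.

Equivalence classes: [f], [g], [h=i].
Quotient map π: X → X/∼ sends f ↦ [f], g ↦ [g], h ↦ [h=i], i ↦ [h=i].
For each subset V ⊆ X/∼, compute π^{-1}(V) ⊆ X and check whether π^{-1}(V) ∈ τ. V is open in τ_Q iff π^{-1}(V) ∈ τ.
  V = {}: π^{-1}(V) = ∅ ∈ τ ✓.
  V = {[f]}: π^{-1}(V) = {f} ∉ τ ✗.
  V = {[g]}: π^{-1}(V) = {g} ∉ τ ✗.
  V = {[f], [g]}: π^{-1}(V) = {f, g} ∉ τ ✗.
  V = {[h=i]}: π^{-1}(V) = {h, i} ∈ τ ✓.
  V = {[f], [h=i]}: π^{-1}(V) = {f, h, i} ∉ τ ✗.
  V = {[g], [h=i]}: π^{-1}(V) = {g, h, i} ∈ τ ✓.
  V = {[f], [g], [h=i]}: π^{-1}(V) = {f, g, h, i} ∈ τ ✓.
Open sets in the quotient: τ_Q = {{}, {[h=i]}, {[g], [h=i]}, {[f], [g], [h=i]}} (4 elements).


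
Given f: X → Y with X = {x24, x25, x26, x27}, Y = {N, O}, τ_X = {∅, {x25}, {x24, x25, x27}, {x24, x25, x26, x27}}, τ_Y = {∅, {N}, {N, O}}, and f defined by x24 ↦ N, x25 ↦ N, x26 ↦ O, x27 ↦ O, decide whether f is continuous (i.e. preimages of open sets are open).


f is NOT continuous.

Compute f^{-1}(U) for each U ∈ τ_Y:
  U = ∅: f^{-1}(U) = ∅ ∈ τ_X ✓.
  U = {N}: f^{-1}(U) = {x24, x25} ∉ τ_X ✗.
  U = {N, O}: f^{-1}(U) = {x24, x25, x26, x27} ∈ τ_X ✓.
Found U = {N} with f^{-1}(U) = {x24, x25} not in τ_X. Therefore f is NOT continuous.


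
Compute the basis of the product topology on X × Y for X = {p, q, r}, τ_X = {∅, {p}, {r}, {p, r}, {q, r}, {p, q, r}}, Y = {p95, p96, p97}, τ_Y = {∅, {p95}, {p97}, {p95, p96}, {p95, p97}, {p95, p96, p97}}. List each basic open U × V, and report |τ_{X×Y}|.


Basis B = {∅ × ∅, {p} × {p95}, {p} × {p97}, {r} × {p95}, {r} × {p97}, {p} × {p95, p96}, {p} × {p95, p97}, {p, r} × {p95}, {p, r} × {p97}, {q, r} × {p95}, {q, r} × {p97}, {r} × {p95, p96}, {r} × {p95, p97}, {p} × {p95, p96, p97}, {p, q, r} × {p95}, {p, q, r} × {p97}, {r} × {p95, p96, p97}, {p, r} × {p95, p96}, {p, r} × {p95, p97}, {q, r} × {p95, p96}, {q, r} × {p95, p97}, {p, r} × {p95, p96, p97}, {p, q, r} × {p95, p96}, {p, q, r} × {p95, p97}, {q, r} × {p95, p96, p97}, {p, q, r} × {p95, p96, p97}}; |τ_{X×Y}| = 108.

Enumerate products U × V with U ∈ τ_X, V ∈ τ_Y (deduplicated):
  ∅ × ∅ = {} (∅)
  {p} × {p95} = {(p,p95)}
  {p} × {p97} = {(p,p97)}
  {r} × {p95} = {(r,p95)}
  {r} × {p97} = {(r,p97)}
  {p} × {p95, p96} = {(p,p95), (p,p96)}
  {p} × {p95, p97} = {(p,p95), (p,p97)}
  {p, r} × {p95} = {(p,p95), (r,p95)}
  {p, r} × {p97} = {(p,p97), (r,p97)}
  {q, r} × {p95} = {(q,p95), (r,p95)}
  {q, r} × {p97} = {(q,p97), (r,p97)}
  {r} × {p95, p96} = {(r,p95), (r,p96)}
  {r} × {p95, p97} = {(r,p95), (r,p97)}
  {p} × {p95, p96, p97} = {(p,p95), (p,p96), (p,p97)}
  {p, q, r} × {p95} = {(p,p95), (q,p95), (r,p95)}
  {p, q, r} × {p97} = {(p,p97), (q,p97), (r,p97)}
  {r} × {p95, p96, p97} = {(r,p95), (r,p96), (r,p97)}
  {p, r} × {p95, p96} = {(p,p95), (p,p96), (r,p95), (r,p96)}
  {p, r} × {p95, p97} = {(p,p95), (p,p97), (r,p95), (r,p97)}
  {q, r} × {p95, p96} = {(q,p95), (q,p96), (r,p95), (r,p96)}
  {q, r} × {p95, p97} = {(q,p95), (q,p97), (r,p95), (r,p97)}
  {p, r} × {p95, p96, p97} = {(p,p95), (p,p96), (p,p97), (r,p95), (r,p96), (r,p97)}
  {p, q, r} × {p95, p96} = {(p,p95), (p,p96), (q,p95), (q,p96), (r,p95), (r,p96)}
  {p, q, r} × {p95, p97} = {(p,p95), (p,p97), (q,p95), (q,p97), (r,p95), (r,p97)}
  {q, r} × {p95, p96, p97} = {(q,p95), (q,p96), (q,p97), (r,p95), (r,p96), (r,p97)}
  {p, q, r} × {p95, p96, p97} = {(p,p95), (p,p96), (p,p97), (q,p95), (q,p96), (q,p97), (r,p95), (r,p96), (r,p97)}
These 26 distinct sets form the basis B.
Close under arbitrary unions to get τ_{X×Y}; counting gives |τ_{X×Y}| = 108.


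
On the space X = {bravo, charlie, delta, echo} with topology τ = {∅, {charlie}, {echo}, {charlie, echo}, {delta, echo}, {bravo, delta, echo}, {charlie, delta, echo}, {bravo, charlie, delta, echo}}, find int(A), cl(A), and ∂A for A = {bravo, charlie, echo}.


int(A) = {charlie, echo}, cl(A) = {bravo, charlie, delta, echo}, ∂A = {bravo, delta}.

Closed sets in (X, τ) are complements of opens:
  closed(X, τ) = {∅, {bravo}, {charlie}, {bravo, charlie}, {bravo, delta}, {bravo, charlie, delta}, {bravo, delta, echo}, {bravo, charlie, delta, echo}}.
int(A) = ⋃ {U ∈ τ : U ⊆ A}. Opens contained in A: ∅, {charlie}, {echo}, {charlie, echo}.
Taking the union of these: int(A) = {charlie, echo}.
cl(A) = ⋂ {C closed : A ⊆ C}. Closed sets containing A: {bravo, charlie, delta, echo}.
Intersecting these: cl(A) = {bravo, charlie, delta, echo}.
∂A = cl(A) ∖ int(A) = {bravo, charlie, delta, echo} ∖ {charlie, echo} = {bravo, delta}.


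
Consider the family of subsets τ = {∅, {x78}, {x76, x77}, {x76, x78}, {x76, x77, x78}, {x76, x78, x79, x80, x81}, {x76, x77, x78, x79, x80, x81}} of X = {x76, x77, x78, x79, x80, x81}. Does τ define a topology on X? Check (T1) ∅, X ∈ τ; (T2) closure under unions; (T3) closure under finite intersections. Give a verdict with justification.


τ is NOT a topology on X.

Axiom (T1): ∅ ∈ τ? Yes; X ∈ τ? Yes.
Axiom (T2/T3): check pairwise unions and intersections of members of τ.
Counterexample for (T3): {x76, x77} ∩ {x76, x78} = {x76} ∉ τ. Therefore τ is NOT a topology.


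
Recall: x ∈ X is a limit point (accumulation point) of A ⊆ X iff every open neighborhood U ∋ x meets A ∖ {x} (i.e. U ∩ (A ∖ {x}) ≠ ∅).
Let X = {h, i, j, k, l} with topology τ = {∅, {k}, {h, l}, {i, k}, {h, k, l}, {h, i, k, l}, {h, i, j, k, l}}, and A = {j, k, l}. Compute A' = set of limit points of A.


A' = {h, i, j}

For each x ∈ X, list the open sets U ∈ τ with x ∈ U, then check whether U ∩ (A ∖ {x}) ≠ ∅ for every such U.
  x = h: opens ∋ x are {h, l}, {h, k, l}, {h, i, k, l}, {h, i, j, k, l}; each meets A ∖ {h}, so x IS a limit point.
  x = i: opens ∋ x are {i, k}, {h, i, k, l}, {h, i, j, k, l}; each meets A ∖ {i}, so x IS a limit point.
  x = j: opens ∋ x are {h, i, j, k, l}; each meets A ∖ {j}, so x IS a limit point.
  x = k: open {k} ∋ x has {k} ∩ (A ∖ {k}) = ∅, so x is NOT a limit point.
  x = l: open {h, l} ∋ x has {h, l} ∩ (A ∖ {l}) = ∅, so x is NOT a limit point.
Collecting: A' = {h, i, j}.


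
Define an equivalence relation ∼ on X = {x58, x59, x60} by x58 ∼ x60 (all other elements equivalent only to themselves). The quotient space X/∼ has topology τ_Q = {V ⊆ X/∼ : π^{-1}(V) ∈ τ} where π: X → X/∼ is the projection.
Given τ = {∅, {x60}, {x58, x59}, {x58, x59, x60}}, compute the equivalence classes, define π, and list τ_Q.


X/∼ = {[x58=x60], [x59]}; |τ_Q| = 2.

Equivalence classes: [x58=x60], [x59].
Quotient map π: X → X/∼ sends x58 ↦ [x58=x60], x59 ↦ [x59], x60 ↦ [x58=x60].
For each subset V ⊆ X/∼, compute π^{-1}(V) ⊆ X and check whether π^{-1}(V) ∈ τ. V is open in τ_Q iff π^{-1}(V) ∈ τ.
  V = {}: π^{-1}(V) = ∅ ∈ τ ✓.
  V = {[x58=x60]}: π^{-1}(V) = {x58, x60} ∉ τ ✗.
  V = {[x59]}: π^{-1}(V) = {x59} ∉ τ ✗.
  V = {[x58=x60], [x59]}: π^{-1}(V) = {x58, x59, x60} ∈ τ ✓.
Open sets in the quotient: τ_Q = {{}, {[x58=x60], [x59]}} (2 elements).


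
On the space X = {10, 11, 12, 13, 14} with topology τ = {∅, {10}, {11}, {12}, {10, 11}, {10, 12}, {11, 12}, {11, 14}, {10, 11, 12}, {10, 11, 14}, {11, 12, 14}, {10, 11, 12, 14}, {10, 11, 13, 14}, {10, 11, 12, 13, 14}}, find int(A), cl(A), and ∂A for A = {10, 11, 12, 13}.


int(A) = {10, 11, 12}, cl(A) = {10, 11, 12, 13, 14}, ∂A = {13, 14}.

Closed sets in (X, τ) are complements of opens:
  closed(X, τ) = {∅, {12}, {13}, {10, 13}, {12, 13}, {13, 14}, {10, 12, 13}, {10, 13, 14}, {11, 13, 14}, {12, 13, 14}, {10, 11, 13, 14}, {10, 12, 13, 14}, {11, 12, 13, 14}, {10, 11, 12, 13, 14}}.
int(A) = ⋃ {U ∈ τ : U ⊆ A}. Opens contained in A: ∅, {10}, {11}, {12}, {10, 11}, {10, 12}, {11, 12}, {10, 11, 12}.
Taking the union of these: int(A) = {10, 11, 12}.
cl(A) = ⋂ {C closed : A ⊆ C}. Closed sets containing A: {10, 11, 12, 13, 14}.
Intersecting these: cl(A) = {10, 11, 12, 13, 14}.
∂A = cl(A) ∖ int(A) = {10, 11, 12, 13, 14} ∖ {10, 11, 12} = {13, 14}.


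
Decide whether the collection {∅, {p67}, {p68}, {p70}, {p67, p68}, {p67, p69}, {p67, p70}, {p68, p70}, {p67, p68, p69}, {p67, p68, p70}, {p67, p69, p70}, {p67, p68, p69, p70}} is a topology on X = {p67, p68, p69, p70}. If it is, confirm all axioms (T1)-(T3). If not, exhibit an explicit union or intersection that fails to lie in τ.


τ IS a topology on X.

Axiom (T1): ∅ ∈ τ? Yes; X ∈ τ? Yes.
Axiom (T2/T3): check pairwise unions and intersections of members of τ.
All pairwise intersections and unions checked — each lies in τ. Therefore τ satisfies (T1), (T2), (T3): it IS a topology on X.


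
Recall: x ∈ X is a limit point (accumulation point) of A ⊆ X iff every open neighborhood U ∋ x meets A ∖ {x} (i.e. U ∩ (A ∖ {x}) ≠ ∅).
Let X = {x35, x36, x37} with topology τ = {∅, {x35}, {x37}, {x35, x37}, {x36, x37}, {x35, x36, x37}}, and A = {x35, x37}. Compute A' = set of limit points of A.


A' = {x36}

For each x ∈ X, list the open sets U ∈ τ with x ∈ U, then check whether U ∩ (A ∖ {x}) ≠ ∅ for every such U.
  x = x35: open {x35} ∋ x has {x35} ∩ (A ∖ {x35}) = ∅, so x is NOT a limit point.
  x = x36: opens ∋ x are {x36, x37}, {x35, x36, x37}; each meets A ∖ {x36}, so x IS a limit point.
  x = x37: open {x37} ∋ x has {x37} ∩ (A ∖ {x37}) = ∅, so x is NOT a limit point.
Collecting: A' = {x36}.


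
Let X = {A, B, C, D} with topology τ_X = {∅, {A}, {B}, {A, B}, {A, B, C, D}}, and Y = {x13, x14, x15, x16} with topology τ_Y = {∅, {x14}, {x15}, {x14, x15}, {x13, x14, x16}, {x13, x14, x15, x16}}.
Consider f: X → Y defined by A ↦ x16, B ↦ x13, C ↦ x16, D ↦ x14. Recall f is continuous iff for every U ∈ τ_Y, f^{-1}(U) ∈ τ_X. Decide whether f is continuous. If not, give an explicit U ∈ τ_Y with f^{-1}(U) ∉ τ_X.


f is NOT continuous.

Compute f^{-1}(U) for each U ∈ τ_Y:
  U = ∅: f^{-1}(U) = ∅ ∈ τ_X ✓.
  U = {x14}: f^{-1}(U) = {D} ∉ τ_X ✗.
  U = {x15}: f^{-1}(U) = ∅ ∈ τ_X ✓.
  U = {x14, x15}: f^{-1}(U) = {D} ∉ τ_X ✗.
  U = {x13, x14, x16}: f^{-1}(U) = {A, B, C, D} ∈ τ_X ✓.
  U = {x13, x14, x15, x16}: f^{-1}(U) = {A, B, C, D} ∈ τ_X ✓.
Found U = {x14} with f^{-1}(U) = {D} not in τ_X. Therefore f is NOT continuous.


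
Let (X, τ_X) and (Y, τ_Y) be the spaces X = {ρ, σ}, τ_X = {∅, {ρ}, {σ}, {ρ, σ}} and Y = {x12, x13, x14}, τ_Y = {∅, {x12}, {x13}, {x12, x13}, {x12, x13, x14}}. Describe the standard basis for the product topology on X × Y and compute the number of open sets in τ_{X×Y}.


Basis B = {∅ × ∅, {ρ} × {x12}, {ρ} × {x13}, {σ} × {x12}, {σ} × {x13}, {ρ} × {x12, x13}, {ρ, σ} × {x12}, {ρ, σ} × {x13}, {σ} × {x12, x13}, {ρ} × {x12, x13, x14}, {σ} × {x12, x13, x14}, {ρ, σ} × {x12, x13}, {ρ, σ} × {x12, x13, x14}}; |τ_{X×Y}| = 25.

Enumerate products U × V with U ∈ τ_X, V ∈ τ_Y (deduplicated):
  ∅ × ∅ = {} (∅)
  {ρ} × {x12} = {(ρ,x12)}
  {ρ} × {x13} = {(ρ,x13)}
  {σ} × {x12} = {(σ,x12)}
  {σ} × {x13} = {(σ,x13)}
  {ρ} × {x12, x13} = {(ρ,x12), (ρ,x13)}
  {ρ, σ} × {x12} = {(ρ,x12), (σ,x12)}
  {ρ, σ} × {x13} = {(ρ,x13), (σ,x13)}
  {σ} × {x12, x13} = {(σ,x12), (σ,x13)}
  {ρ} × {x12, x13, x14} = {(ρ,x12), (ρ,x13), (ρ,x14)}
  {σ} × {x12, x13, x14} = {(σ,x12), (σ,x13), (σ,x14)}
  {ρ, σ} × {x12, x13} = {(ρ,x12), (ρ,x13), (σ,x12), (σ,x13)}
  {ρ, σ} × {x12, x13, x14} = {(ρ,x12), (ρ,x13), (ρ,x14), (σ,x12), (σ,x13), (σ,x14)}
These 13 distinct sets form the basis B.
Close under arbitrary unions to get τ_{X×Y}; counting gives |τ_{X×Y}| = 25.


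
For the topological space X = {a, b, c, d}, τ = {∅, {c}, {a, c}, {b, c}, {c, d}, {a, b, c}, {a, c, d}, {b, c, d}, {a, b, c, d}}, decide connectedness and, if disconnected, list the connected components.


(X, τ) is connected.

Find clopen sets (U ∈ τ with X ∖ U ∈ τ):
  U = ∅, X ∖ U = {a, b, c, d} — both open, so U is clopen.
  U = {a, b, c, d}, X ∖ U = ∅ — both open, so U is clopen.
Only trivial clopens (∅ and X) exist, so (X, τ) is connected.
Compute connected components by grouping points that agree on all clopens:
  component: {a, b, c, d}


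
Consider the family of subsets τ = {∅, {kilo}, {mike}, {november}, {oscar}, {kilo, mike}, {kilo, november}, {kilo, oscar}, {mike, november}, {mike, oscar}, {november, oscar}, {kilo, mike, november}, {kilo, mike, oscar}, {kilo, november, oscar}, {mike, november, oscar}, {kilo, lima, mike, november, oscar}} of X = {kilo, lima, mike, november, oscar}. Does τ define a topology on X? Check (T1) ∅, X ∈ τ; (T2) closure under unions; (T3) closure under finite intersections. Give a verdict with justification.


τ is NOT a topology on X.

Axiom (T1): ∅ ∈ τ? Yes; X ∈ τ? Yes.
Axiom (T2/T3): check pairwise unions and intersections of members of τ.
Counterexample for (T2): {kilo} ∪ {mike, november, oscar} = {kilo, mike, november, oscar} ∉ τ. Therefore τ is NOT a topology.


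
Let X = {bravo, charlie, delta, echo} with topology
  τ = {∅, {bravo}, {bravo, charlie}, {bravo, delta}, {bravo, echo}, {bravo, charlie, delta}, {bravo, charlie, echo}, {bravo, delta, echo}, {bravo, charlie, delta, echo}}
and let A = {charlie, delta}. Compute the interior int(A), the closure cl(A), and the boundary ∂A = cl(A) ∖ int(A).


int(A) = ∅, cl(A) = {charlie, delta}, ∂A = {charlie, delta}.

Closed sets in (X, τ) are complements of opens:
  closed(X, τ) = {∅, {charlie}, {delta}, {echo}, {charlie, delta}, {charlie, echo}, {delta, echo}, {charlie, delta, echo}, {bravo, charlie, delta, echo}}.
int(A) = ⋃ {U ∈ τ : U ⊆ A}. Opens contained in A: ∅.
Taking the union of these: int(A) = ∅.
cl(A) = ⋂ {C closed : A ⊆ C}. Closed sets containing A: {charlie, delta}, {charlie, delta, echo}, {bravo, charlie, delta, echo}.
Intersecting these: cl(A) = {charlie, delta}.
∂A = cl(A) ∖ int(A) = {charlie, delta} ∖ ∅ = {charlie, delta}.


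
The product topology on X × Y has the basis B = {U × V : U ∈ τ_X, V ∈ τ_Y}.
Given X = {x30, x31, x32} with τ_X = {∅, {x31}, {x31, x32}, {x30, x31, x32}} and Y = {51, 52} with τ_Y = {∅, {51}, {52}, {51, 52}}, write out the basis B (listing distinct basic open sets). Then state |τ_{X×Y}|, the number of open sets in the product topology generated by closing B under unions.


Basis B = {∅ × ∅, {x31} × {51}, {x31} × {52}, {x31} × {51, 52}, {x31, x32} × {51}, {x31, x32} × {52}, {x30, x31, x32} × {51}, {x30, x31, x32} × {52}, {x31, x32} × {51, 52}, {x30, x31, x32} × {51, 52}}; |τ_{X×Y}| = 16.

Enumerate products U × V with U ∈ τ_X, V ∈ τ_Y (deduplicated):
  ∅ × ∅ = {} (∅)
  {x31} × {51} = {(x31,51)}
  {x31} × {52} = {(x31,52)}
  {x31} × {51, 52} = {(x31,51), (x31,52)}
  {x31, x32} × {51} = {(x31,51), (x32,51)}
  {x31, x32} × {52} = {(x31,52), (x32,52)}
  {x30, x31, x32} × {51} = {(x30,51), (x31,51), (x32,51)}
  {x30, x31, x32} × {52} = {(x30,52), (x31,52), (x32,52)}
  {x31, x32} × {51, 52} = {(x31,51), (x31,52), (x32,51), (x32,52)}
  {x30, x31, x32} × {51, 52} = {(x30,51), (x30,52), (x31,51), (x31,52), (x32,51), (x32,52)}
These 10 distinct sets form the basis B.
Close under arbitrary unions to get τ_{X×Y}; counting gives |τ_{X×Y}| = 16.


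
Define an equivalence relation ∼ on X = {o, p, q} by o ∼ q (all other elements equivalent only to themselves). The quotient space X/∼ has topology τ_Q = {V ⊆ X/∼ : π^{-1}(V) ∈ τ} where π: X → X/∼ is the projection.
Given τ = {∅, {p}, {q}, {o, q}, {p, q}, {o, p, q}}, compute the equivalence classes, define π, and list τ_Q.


X/∼ = {[o=q], [p]}; |τ_Q| = 4.

Equivalence classes: [o=q], [p].
Quotient map π: X → X/∼ sends o ↦ [o=q], p ↦ [p], q ↦ [o=q].
For each subset V ⊆ X/∼, compute π^{-1}(V) ⊆ X and check whether π^{-1}(V) ∈ τ. V is open in τ_Q iff π^{-1}(V) ∈ τ.
  V = {}: π^{-1}(V) = ∅ ∈ τ ✓.
  V = {[o=q]}: π^{-1}(V) = {o, q} ∈ τ ✓.
  V = {[p]}: π^{-1}(V) = {p} ∈ τ ✓.
  V = {[o=q], [p]}: π^{-1}(V) = {o, p, q} ∈ τ ✓.
Open sets in the quotient: τ_Q = {{}, {[o=q]}, {[p]}, {[o=q], [p]}} (4 elements).
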